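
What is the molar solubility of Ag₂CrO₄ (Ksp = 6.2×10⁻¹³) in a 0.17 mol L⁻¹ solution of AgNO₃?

Ag₂CrO₄(s) ⇌ 2 Ag⁺(aq) + CrO₄²⁻(aq)
With Ag⁺ already at 0.17 mol L⁻¹ and s small, take [Ag⁺] ≈ 0.17 mol L⁻¹ and [CrO₄²⁻] = s.
Ksp = [Ag⁺]^2[CrO₄²⁻] = (0.17)^2s
s = 6.2×10⁻¹³ / (0.17)^2 = 2.1×10⁻¹¹
s = 2.1×10⁻¹¹ mol L⁻¹

2.1×10⁻¹¹ M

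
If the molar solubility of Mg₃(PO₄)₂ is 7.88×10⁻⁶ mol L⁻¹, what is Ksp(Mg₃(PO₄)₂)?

Mg₃(PO₄)₂(s) ⇌ 3 Mg²⁺(aq) + 2 PO₄³⁻(aq)
With molar solubility s: [Mg²⁺] = 3s, [PO₄³⁻] = 2s.
Ksp = [Mg²⁺]^3[PO₄³⁻]^2 = (3s)^3 · (2s)^2 = 108s^5
Ksp = 108 × (7.88×10⁻⁶)^5 = 3.28×10⁻²⁴

Ksp = 3.28×10⁻²⁴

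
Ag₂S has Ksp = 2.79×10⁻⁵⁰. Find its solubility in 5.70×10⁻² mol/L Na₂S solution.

Ag₂S(s) ⇌ 2 Ag⁺(aq) + S²⁻(aq)
S²⁻ is already present at 5.70×10⁻² mol/L. If s mol/L of Ag₂S dissolves, [Ag⁺] = 2s while [S²⁻] ≈ 5.70×10⁻² mol/L.
Ksp = [Ag⁺]^2[S²⁻] = (2s)^2(5.70×10⁻²)
(2s)^2 = 2.79×10⁻⁵⁰ / (5.70×10⁻²) = 4.89×10⁻⁴⁹
s = 3.50×10⁻²⁵ mol/L

3.50×10⁻²⁵ M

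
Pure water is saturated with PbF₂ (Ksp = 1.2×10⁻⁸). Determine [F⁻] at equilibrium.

PbF₂(s) ⇌ Pb²⁺(aq) + 2 F⁻(aq)
For each mole of PbF₂ that dissolves per liter, [Pb²⁺] = s and [F⁻] = 2s; let s denote this solubility.
Ksp = [Pb²⁺][F⁻]^2 = s · (2s)^2 = 4s^3 = 1.2×10⁻⁸
s = 1.4×10⁻³ mol/L
[F⁻] = 2s = 2.9×10⁻³ mol/L

2.9×10⁻³ M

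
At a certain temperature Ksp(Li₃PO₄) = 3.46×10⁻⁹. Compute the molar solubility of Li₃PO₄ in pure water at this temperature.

Li₃PO₄(s) ⇌ 3 Li⁺(aq) + PO₄³⁻(aq)
For each mole of Li₃PO₄ that dissolves per liter, [Li⁺] = 3s and [PO₄³⁻] = s; let s denote this solubility.
Ksp = [Li⁺]^3[PO₄³⁻] = (3s)^3 · s = 27s^4
27s^4 = 3.46×10⁻⁹  ⇒  s^4 = 1.28×10⁻¹⁰
Taking the 4th root, s = 3.36×10⁻³ M.

3.36×10⁻³ M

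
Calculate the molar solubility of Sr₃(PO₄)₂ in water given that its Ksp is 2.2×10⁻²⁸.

Sr₃(PO₄)₂(s) ⇌ 3 Sr²⁺(aq) + 2 PO₄³⁻(aq)
For each mole of Sr₃(PO₄)₂ that dissolves per liter, [Sr²⁺] = 3s and [PO₄³⁻] = 2s; let s denote this solubility.
Ksp = [Sr²⁺]^3[PO₄³⁻]^2 = (3s)^3 · (2s)^2 = 108s^5
108s^5 = 2.2×10⁻²⁸  ⇒  s^5 = 2.0×10⁻³⁰
Taking the 5th root, s = 1.2×10⁻⁶ mol L⁻¹.

1.2×10⁻⁶ M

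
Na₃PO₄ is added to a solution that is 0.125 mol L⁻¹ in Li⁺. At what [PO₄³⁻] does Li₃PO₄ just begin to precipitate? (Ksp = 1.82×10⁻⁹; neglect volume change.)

A salt starts to precipitate once the ion product Q reaches its Ksp.
Li₃PO₄(s) ⇌ 3 Li⁺(aq) + PO₄³⁻(aq)
Ksp = [Li⁺]^3[PO₄³⁻] = [PO₄³⁻](0.125)^3
[PO₄³⁻] = 1.82×10⁻⁹ / (0.125)^3 = 9.32×10⁻⁷
[PO₄³⁻] = 9.32×10⁻⁷ mol L⁻¹

9.32×10⁻⁷ M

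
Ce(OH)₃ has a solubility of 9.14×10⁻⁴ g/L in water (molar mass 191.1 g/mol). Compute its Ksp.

Ksp = 1.41×10⁻²⁰

s = (9.14×10⁻⁴ g L⁻¹)/(191.1 g mol⁻¹) = 4.7828×10⁻⁶ M
Ce(OH)₃(s) ⇌ Ce³⁺(aq) + 3 OH⁻(aq)
For each mole of Ce(OH)₃ that dissolves per liter, [Ce³⁺] = s and [OH⁻] = 3s; let s denote this solubility.
Ksp = [Ce³⁺][OH⁻]^3 = s · (3s)^3 = 27s^4
Ksp = 27 × (4.7828×10⁻⁶)^4 = 1.41×10⁻²⁰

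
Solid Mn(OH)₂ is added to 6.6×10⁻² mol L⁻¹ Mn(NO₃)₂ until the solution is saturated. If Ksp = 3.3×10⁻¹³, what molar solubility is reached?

1.1×10⁻⁶ M

Mn(OH)₂(s) ⇌ Mn²⁺(aq) + 2 OH⁻(aq)
Let s be the solubility of Mn(OH)₂ here. The common ion gives [Mn²⁺] ≈ 6.6×10⁻² mol L⁻¹, and [OH⁻] = 2s.
Ksp = [Mn²⁺][OH⁻]^2 = (6.6×10⁻²)(2s)^2
(2s)^2 = 3.3×10⁻¹³ / (6.6×10⁻²) = 5.0×10⁻¹²
s = 1.1×10⁻⁶ mol L⁻¹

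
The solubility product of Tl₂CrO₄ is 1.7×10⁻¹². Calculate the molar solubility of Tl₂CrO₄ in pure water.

7.5×10⁻⁵ M

Tl₂CrO₄(s) ⇌ 2 Tl⁺(aq) + CrO₄²⁻(aq)
Let s be the molar solubility. Then [Tl⁺] = 2s and [CrO₄²⁻] = s.
Ksp = [Tl⁺]^2[CrO₄²⁻] = (2s)^2 · s = 4s^3
4s^3 = 1.7×10⁻¹²  ⇒  s^3 = 4.3×10⁻¹³
Taking the 3rd root, s = 7.5×10⁻⁵ mol L⁻¹.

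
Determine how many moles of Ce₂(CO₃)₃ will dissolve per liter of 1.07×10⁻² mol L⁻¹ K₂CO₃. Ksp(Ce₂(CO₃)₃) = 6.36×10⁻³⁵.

Ce₂(CO₃)₃(s) ⇌ 2 Ce³⁺(aq) + 3 CO₃²⁻(aq)
CO₃²⁻ is already present at 1.07×10⁻² mol L⁻¹. If s mol/L of Ce₂(CO₃)₃ dissolves, [Ce³⁺] = 2s while [CO₃²⁻] ≈ 1.07×10⁻² mol L⁻¹.
Ksp = [Ce³⁺]^2[CO₃²⁻]^3 = (2s)^2(1.07×10⁻²)^3
(2s)^2 = 6.36×10⁻³⁵ / (1.07×10⁻²)^3 = 5.19×10⁻²⁹
s = 3.60×10⁻¹⁵ mol L⁻¹

3.60×10⁻¹⁵ M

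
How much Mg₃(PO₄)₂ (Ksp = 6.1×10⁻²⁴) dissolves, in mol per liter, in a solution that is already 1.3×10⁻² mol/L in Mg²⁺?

Mg₃(PO₄)₂(s) ⇌ 3 Mg²⁺(aq) + 2 PO₄³⁻(aq)
The solution already contains Mg²⁺ at 1.3×10⁻² mol/L. Let s be the molar solubility of Mg₃(PO₄)₂.
[Mg²⁺] ≈ 1.3×10⁻² mol/L (common ion dominates); [PO₄³⁻] = 2s.
Ksp = [Mg²⁺]^3[PO₄³⁻]^2 = (1.3×10⁻²)^3(2s)^2
(2s)^2 = 6.1×10⁻²⁴ / (1.3×10⁻²)^3 = 2.8×10⁻¹⁸
s = 8.3×10⁻¹⁰ mol/L

8.3×10⁻¹⁰ M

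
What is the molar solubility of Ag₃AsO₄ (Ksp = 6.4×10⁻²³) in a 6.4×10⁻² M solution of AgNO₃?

Ag₃AsO₄(s) ⇌ 3 Ag⁺(aq) + AsO₄³⁻(aq)
The solution already contains Ag⁺ at 6.4×10⁻² M. Let s be the molar solubility of Ag₃AsO₄.
[Ag⁺] ≈ 6.4×10⁻² M (common ion dominates); [AsO₄³⁻] = s.
Ksp = [Ag⁺]^3[AsO₄³⁻] = (6.4×10⁻²)^3s
s = 6.4×10⁻²³ / (6.4×10⁻²)^3 = 2.4×10⁻¹⁹
s = 2.4×10⁻¹⁹ M

2.4×10⁻¹⁹ M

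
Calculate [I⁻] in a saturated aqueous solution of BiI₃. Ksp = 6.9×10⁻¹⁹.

3.8×10⁻⁵ M

BiI₃(s) ⇌ Bi³⁺(aq) + 3 I⁻(aq)
If s mol/L of BiI₃ dissolves, [Bi³⁺] = s and [I⁻] = 3s.
Ksp = [Bi³⁺][I⁻]^3 = s · (3s)^3 = 27s^4 = 6.9×10⁻¹⁹
s = 1.3×10⁻⁵ M
[I⁻] = 3s = 3.8×10⁻⁵ M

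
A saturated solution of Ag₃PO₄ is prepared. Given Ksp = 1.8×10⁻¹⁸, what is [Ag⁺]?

Ag₃PO₄(s) ⇌ 3 Ag⁺(aq) + PO₄³⁻(aq)
Let s be the molar solubility. Then [Ag⁺] = 3s and [PO₄³⁻] = s.
Ksp = [Ag⁺]^3[PO₄³⁻] = (3s)^3 · s = 27s^4 = 1.8×10⁻¹⁸
s = 1.6×10⁻⁵ mol/L
[Ag⁺] = 3s = 4.8×10⁻⁵ mol/L

4.8×10⁻⁵ M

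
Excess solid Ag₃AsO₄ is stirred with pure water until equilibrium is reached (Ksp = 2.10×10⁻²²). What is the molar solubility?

Ag₃AsO₄(s) ⇌ 3 Ag⁺(aq) + AsO₄³⁻(aq)
With molar solubility s: [Ag⁺] = 3s, [AsO₄³⁻] = s.
Ksp = [Ag⁺]^3[AsO₄³⁻] = (3s)^3 · s = 27s^4
27s^4 = 2.10×10⁻²²  ⇒  s^4 = 7.78×10⁻²⁴
s = 1.67×10⁻⁶ mol L⁻¹

1.67×10⁻⁶ M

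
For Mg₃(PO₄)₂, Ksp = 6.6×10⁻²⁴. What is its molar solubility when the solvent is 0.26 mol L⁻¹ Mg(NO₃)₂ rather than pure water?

Mg₃(PO₄)₂(s) ⇌ 3 Mg²⁺(aq) + 2 PO₄³⁻(aq)
With Mg²⁺ already at 0.26 mol L⁻¹ and s small, take [Mg²⁺] ≈ 0.26 mol L⁻¹ and [PO₄³⁻] = 2s.
Ksp = [Mg²⁺]^3[PO₄³⁻]^2 = (0.26)^3(2s)^2
(2s)^2 = 6.6×10⁻²⁴ / (0.26)^3 = 3.8×10⁻²²
s = 9.7×10⁻¹² mol L⁻¹

9.7×10⁻¹² M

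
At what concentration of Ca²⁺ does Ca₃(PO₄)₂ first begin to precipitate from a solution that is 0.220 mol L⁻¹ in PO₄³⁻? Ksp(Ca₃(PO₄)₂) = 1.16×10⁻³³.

Precipitation of each salt begins when its ion product equals Ksp.
Ca₃(PO₄)₂(s) ⇌ 3 Ca²⁺(aq) + 2 PO₄³⁻(aq)
Ksp = [Ca²⁺]^3[PO₄³⁻]^2 = [Ca²⁺]^3(0.220)^2
[Ca²⁺]^3 = 1.16×10⁻³³ / (0.220)^2 = 2.40×10⁻³²
[Ca²⁺] = 2.88×10⁻¹¹ mol L⁻¹

2.88×10⁻¹¹ M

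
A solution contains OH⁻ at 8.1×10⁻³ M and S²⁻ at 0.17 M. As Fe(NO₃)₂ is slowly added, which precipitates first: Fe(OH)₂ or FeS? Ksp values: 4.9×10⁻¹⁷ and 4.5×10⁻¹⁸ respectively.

FeS

A salt starts to precipitate once the ion product Q reaches its Ksp.
For Fe(OH)₂: [Fe²⁺] = (Ksp/[OH⁻]^2) = 7.5×10⁻¹³ M
For FeS: [Fe²⁺] = (Ksp/[S²⁻]) = 2.6×10⁻¹⁷ M
The smaller threshold [Fe²⁺] is reached first, so FeS precipitates first.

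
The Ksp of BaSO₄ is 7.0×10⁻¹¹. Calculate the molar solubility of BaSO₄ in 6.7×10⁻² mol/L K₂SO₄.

BaSO₄(s) ⇌ Ba²⁺(aq) + SO₄²⁻(aq)
SO₄²⁻ is already present at 6.7×10⁻² mol/L. If s mol/L of BaSO₄ dissolves, [Ba²⁺] = s while [SO₄²⁻] ≈ 6.7×10⁻² mol/L.
Ksp = [Ba²⁺][SO₄²⁻] = s(6.7×10⁻²)
s = 7.0×10⁻¹¹ / (6.7×10⁻²) = 1.0×10⁻⁹
s = 1.0×10⁻⁹ mol/L

1.0×10⁻⁹ M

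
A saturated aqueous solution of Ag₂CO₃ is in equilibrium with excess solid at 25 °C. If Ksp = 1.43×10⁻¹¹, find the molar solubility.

1.53×10⁻⁴ M

Ag₂CO₃(s) ⇌ 2 Ag⁺(aq) + CO₃²⁻(aq)
Let s be the molar solubility. Then [Ag⁺] = 2s and [CO₃²⁻] = s.
Ksp = [Ag⁺]^2[CO₃²⁻] = (2s)^2 · s = 4s^3
4s^3 = 1.43×10⁻¹¹  ⇒  s^3 = 3.58×10⁻¹²
s = 1.53×10⁻⁴ M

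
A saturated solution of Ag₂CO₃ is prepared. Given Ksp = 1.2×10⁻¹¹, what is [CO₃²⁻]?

1.4×10⁻⁴ M

Ag₂CO₃(s) ⇌ 2 Ag⁺(aq) + CO₃²⁻(aq)
If s mol/L of Ag₂CO₃ dissolves, [Ag⁺] = 2s and [CO₃²⁻] = s.
Ksp = [Ag⁺]^2[CO₃²⁻] = (2s)^2 · s = 4s^3 = 1.2×10⁻¹¹
s = 1.4×10⁻⁴ mol L⁻¹
[CO₃²⁻] = s = 1.4×10⁻⁴ mol L⁻¹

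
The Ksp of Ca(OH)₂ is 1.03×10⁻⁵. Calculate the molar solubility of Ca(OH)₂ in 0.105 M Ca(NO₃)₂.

4.95×10⁻³ M

Ca(OH)₂(s) ⇌ Ca²⁺(aq) + 2 OH⁻(aq)
Let s be the solubility of Ca(OH)₂ here. The common ion gives [Ca²⁺] ≈ 0.105 M, and [OH⁻] = 2s.
Ksp = [Ca²⁺][OH⁻]^2 = (0.105)(2s)^2
(2s)^2 = 1.03×10⁻⁵ / (0.105) = 9.81×10⁻⁵
s = 4.95×10⁻³ M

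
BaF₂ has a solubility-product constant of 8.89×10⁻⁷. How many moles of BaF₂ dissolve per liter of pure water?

6.06×10⁻³ M

BaF₂(s) ⇌ Ba²⁺(aq) + 2 F⁻(aq)
Call the molar solubility s, so that [Ba²⁺] = s and [F⁻] = 2s.
Ksp = [Ba²⁺][F⁻]^2 = s · (2s)^2 = 4s^3
4s^3 = 8.89×10⁻⁷  ⇒  s^3 = 2.22×10⁻⁷
Taking the 3rd root, s = 6.06×10⁻³ mol L⁻¹.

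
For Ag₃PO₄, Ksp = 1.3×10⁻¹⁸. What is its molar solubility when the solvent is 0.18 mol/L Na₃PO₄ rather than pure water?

6.4×10⁻⁷ M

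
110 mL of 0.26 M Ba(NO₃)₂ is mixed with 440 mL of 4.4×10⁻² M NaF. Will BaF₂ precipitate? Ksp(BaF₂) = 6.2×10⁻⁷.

Yes

Total volume after mixing = 110 + 440 = 550 mL.
[Ba²⁺] = (0.26)(110)/550 = 5.2×10⁻² M
[F⁻] = (4.4×10⁻²)(440)/550 = 3.5×10⁻² M
Q = [Ba²⁺][F⁻]^2 = 6.4×10⁻⁵
Because Q > Ksp (6.4×10⁻⁵ vs 6.2×10⁻⁷), a precipitate of BaF₂ forms.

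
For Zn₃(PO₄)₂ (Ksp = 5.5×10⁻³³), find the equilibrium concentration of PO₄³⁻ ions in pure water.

2.8×10⁻⁷ M

Zn₃(PO₄)₂(s) ⇌ 3 Zn²⁺(aq) + 2 PO₄³⁻(aq)
Call the molar solubility s, so that [Zn²⁺] = 3s and [PO₄³⁻] = 2s.
Ksp = [Zn²⁺]^3[PO₄³⁻]^2 = (3s)^3 · (2s)^2 = 108s^5 = 5.5×10⁻³³
s = 1.4×10⁻⁷ mol/L
[PO₄³⁻] = 2s = 2.8×10⁻⁷ mol/L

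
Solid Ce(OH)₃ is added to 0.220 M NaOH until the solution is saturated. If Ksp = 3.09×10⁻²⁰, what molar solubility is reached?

Ce(OH)₃(s) ⇌ Ce³⁺(aq) + 3 OH⁻(aq)
With OH⁻ already at 0.220 M and s small, take [OH⁻] ≈ 0.220 M and [Ce³⁺] = s.
Ksp = [Ce³⁺][OH⁻]^3 = s(0.220)^3
s = 3.09×10⁻²⁰ / (0.220)^3 = 2.90×10⁻¹⁸
s = 2.90×10⁻¹⁸ M

2.90×10⁻¹⁸ M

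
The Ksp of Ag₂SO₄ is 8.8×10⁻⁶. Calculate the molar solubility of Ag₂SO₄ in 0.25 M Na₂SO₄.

3.0×10⁻³ M

Ag₂SO₄(s) ⇌ 2 Ag⁺(aq) + SO₄²⁻(aq)
Let s be the solubility of Ag₂SO₄ here. The common ion gives [SO₄²⁻] ≈ 0.25 M, and [Ag⁺] = 2s.
Ksp = [Ag⁺]^2[SO₄²⁻] = (2s)^2(0.25)
(2s)^2 = 8.8×10⁻⁶ / (0.25) = 3.5×10⁻⁵
s = 3.0×10⁻³ M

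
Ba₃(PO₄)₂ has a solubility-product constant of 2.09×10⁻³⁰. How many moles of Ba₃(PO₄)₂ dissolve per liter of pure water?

4.54×10⁻⁷ M

Ba₃(PO₄)₂(s) ⇌ 3 Ba²⁺(aq) + 2 PO₄³⁻(aq)
For each mole of Ba₃(PO₄)₂ that dissolves per liter, [Ba²⁺] = 3s and [PO₄³⁻] = 2s; let s denote this solubility.
Ksp = [Ba²⁺]^3[PO₄³⁻]^2 = (3s)^3 · (2s)^2 = 108s^5
108s^5 = 2.09×10⁻³⁰  ⇒  s^5 = 1.94×10⁻³²
Taking the 5th root, s = 4.54×10⁻⁷ mol/L.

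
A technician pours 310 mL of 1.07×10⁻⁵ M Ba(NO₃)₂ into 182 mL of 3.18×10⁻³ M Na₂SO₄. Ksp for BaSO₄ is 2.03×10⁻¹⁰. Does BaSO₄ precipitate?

Yes

The combined volume is 492 mL.
[Ba²⁺] = (1.07×10⁻⁵)(310)/492 = 6.74×10⁻⁶ M
[SO₄²⁻] = (3.18×10⁻³)(182)/492 = 1.18×10⁻³ M
Q = [Ba²⁺][SO₄²⁻] = 7.93×10⁻⁹
Because Q > Ksp (7.93×10⁻⁹ vs 2.03×10⁻¹⁰), a precipitate of BaSO₄ forms.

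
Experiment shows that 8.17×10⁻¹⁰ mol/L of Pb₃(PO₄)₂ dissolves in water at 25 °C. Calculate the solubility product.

Pb₃(PO₄)₂(s) ⇌ 3 Pb²⁺(aq) + 2 PO₄³⁻(aq)
Call the molar solubility s, so that [Pb²⁺] = 3s and [PO₄³⁻] = 2s.
Ksp = [Pb²⁺]^3[PO₄³⁻]^2 = (3s)^3 · (2s)^2 = 108s^5
Ksp = 108 × (8.17×10⁻¹⁰)^5 = 3.93×10⁻⁴⁴

Ksp = 3.93×10⁻⁴⁴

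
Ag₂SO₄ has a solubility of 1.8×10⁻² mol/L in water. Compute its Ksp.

Ksp = 2.3×10⁻⁵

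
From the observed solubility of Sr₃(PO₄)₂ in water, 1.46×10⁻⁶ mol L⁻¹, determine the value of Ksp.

Ksp = 7.16×10⁻²⁸

Sr₃(PO₄)₂(s) ⇌ 3 Sr²⁺(aq) + 2 PO₄³⁻(aq)
Let s be the molar solubility. Then [Sr²⁺] = 3s and [PO₄³⁻] = 2s.
Ksp = [Sr²⁺]^3[PO₄³⁻]^2 = (3s)^3 · (2s)^2 = 108s^5
Ksp = 108 × (1.46×10⁻⁶)^5 = 7.16×10⁻²⁸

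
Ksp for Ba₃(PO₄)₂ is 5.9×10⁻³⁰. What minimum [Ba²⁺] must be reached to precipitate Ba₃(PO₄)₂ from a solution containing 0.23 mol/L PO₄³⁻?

4.8×10⁻¹⁰ M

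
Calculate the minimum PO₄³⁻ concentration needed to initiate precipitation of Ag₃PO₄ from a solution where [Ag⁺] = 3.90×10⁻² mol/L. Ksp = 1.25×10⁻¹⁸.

Precipitation of each salt begins when its ion product equals Ksp.
Ag₃PO₄(s) ⇌ 3 Ag⁺(aq) + PO₄³⁻(aq)
Ksp = [Ag⁺]^3[PO₄³⁻] = [PO₄³⁻](3.90×10⁻²)^3
[PO₄³⁻] = 1.25×10⁻¹⁸ / (3.90×10⁻²)^3 = 2.11×10⁻¹⁴
[PO₄³⁻] = 2.11×10⁻¹⁴ mol/L

2.11×10⁻¹⁴ M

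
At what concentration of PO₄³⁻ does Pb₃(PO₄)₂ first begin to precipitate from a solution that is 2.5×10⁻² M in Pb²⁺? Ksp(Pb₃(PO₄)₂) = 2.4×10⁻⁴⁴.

The threshold for precipitation is Q = Ksp.
Pb₃(PO₄)₂(s) ⇌ 3 Pb²⁺(aq) + 2 PO₄³⁻(aq)
Ksp = [Pb²⁺]^3[PO₄³⁻]^2 = [PO₄³⁻]^2(2.5×10⁻²)^3
[PO₄³⁻]^2 = 2.4×10⁻⁴⁴ / (2.5×10⁻²)^3 = 1.5×10⁻³⁹
[PO₄³⁻] = 3.9×10⁻²⁰ M

3.9×10⁻²⁰ M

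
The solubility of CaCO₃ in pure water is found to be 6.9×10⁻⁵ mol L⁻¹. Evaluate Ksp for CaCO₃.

Ksp = 4.8×10⁻⁹

CaCO₃(s) ⇌ Ca²⁺(aq) + CO₃²⁻(aq)
For each mole of CaCO₃ that dissolves per liter, [Ca²⁺] = s and [CO₃²⁻] = s; let s denote this solubility.
Ksp = [Ca²⁺][CO₃²⁻] = s · s = s^2
Ksp = (6.9×10⁻⁵)^2 = 4.8×10⁻⁹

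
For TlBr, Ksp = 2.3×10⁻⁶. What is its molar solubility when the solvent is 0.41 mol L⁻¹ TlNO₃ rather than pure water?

5.6×10⁻⁶ M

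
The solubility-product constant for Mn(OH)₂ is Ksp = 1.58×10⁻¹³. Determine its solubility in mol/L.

3.41×10⁻⁵ M

Mn(OH)₂(s) ⇌ Mn²⁺(aq) + 2 OH⁻(aq)
Call the molar solubility s, so that [Mn²⁺] = s and [OH⁻] = 2s.
Ksp = [Mn²⁺][OH⁻]^2 = s · (2s)^2 = 4s^3
4s^3 = 1.58×10⁻¹³  ⇒  s^3 = 3.95×10⁻¹⁴
Taking the 3rd root, s = 3.41×10⁻⁵ M.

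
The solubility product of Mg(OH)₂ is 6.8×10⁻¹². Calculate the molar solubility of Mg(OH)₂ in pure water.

Mg(OH)₂(s) ⇌ Mg²⁺(aq) + 2 OH⁻(aq)
Call the molar solubility s, so that [Mg²⁺] = s and [OH⁻] = 2s.
Ksp = [Mg²⁺][OH⁻]^2 = s · (2s)^2 = 4s^3
4s^3 = 6.8×10⁻¹²  ⇒  s^3 = 1.7×10⁻¹²
s = 1.2×10⁻⁴ mol L⁻¹

1.2×10⁻⁴ M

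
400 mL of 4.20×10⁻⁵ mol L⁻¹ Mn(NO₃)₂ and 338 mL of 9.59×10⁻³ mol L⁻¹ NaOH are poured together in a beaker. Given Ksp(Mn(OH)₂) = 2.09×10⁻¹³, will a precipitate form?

After mixing, V = 400 mL + 338 mL = 738 mL.
[Mn²⁺] = (4.20×10⁻⁵)(400)/738 = 2.28×10⁻⁵ mol L⁻¹
[OH⁻] = (9.59×10⁻³)(338)/738 = 4.39×10⁻³ mol L⁻¹
Q = [Mn²⁺][OH⁻]^2 = 4.39×10⁻¹⁰
Because Q > Ksp (4.39×10⁻¹⁰ vs 2.09×10⁻¹³), a precipitate of Mn(OH)₂ forms.

Yes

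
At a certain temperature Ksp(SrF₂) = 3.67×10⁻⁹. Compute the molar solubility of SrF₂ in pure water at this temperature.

SrF₂(s) ⇌ Sr²⁺(aq) + 2 F⁻(aq)
Call the molar solubility s, so that [Sr²⁺] = s and [F⁻] = 2s.
Ksp = [Sr²⁺][F⁻]^2 = s · (2s)^2 = 4s^3
4s^3 = 3.67×10⁻⁹  ⇒  s^3 = 9.18×10⁻¹⁰
s = (9.18×10⁻¹⁰)^(1/3) = 9.72×10⁻⁴ mol L⁻¹

9.72×10⁻⁴ M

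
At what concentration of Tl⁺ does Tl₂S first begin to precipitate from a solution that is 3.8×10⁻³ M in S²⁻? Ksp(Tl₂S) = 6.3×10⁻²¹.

1.3×10⁻⁹ M

Precipitation begins when Q = Ksp.
Tl₂S(s) ⇌ 2 Tl⁺(aq) + S²⁻(aq)
Ksp = [Tl⁺]^2[S²⁻] = [Tl⁺]^2(3.8×10⁻³)
[Tl⁺]^2 = 6.3×10⁻²¹ / (3.8×10⁻³) = 1.7×10⁻¹⁸
[Tl⁺] = 1.3×10⁻⁹ M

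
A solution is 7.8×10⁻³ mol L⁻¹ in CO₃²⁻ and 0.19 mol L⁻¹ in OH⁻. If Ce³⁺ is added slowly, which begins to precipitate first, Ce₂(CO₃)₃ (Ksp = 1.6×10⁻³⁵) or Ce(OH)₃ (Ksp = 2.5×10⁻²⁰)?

Ce(OH)₃

Precipitation of each salt begins when its ion product equals Ksp.
For Ce₂(CO₃)₃: [Ce³⁺] = (Ksp/[CO₃²⁻]^3)^(1/2) = 5.8×10⁻¹⁵ mol L⁻¹
For Ce(OH)₃: [Ce³⁺] = (Ksp/[OH⁻]^3) = 3.6×10⁻¹⁸ mol L⁻¹
Since Ce(OH)₃ needs less Ce³⁺ to reach saturation, it precipitates first.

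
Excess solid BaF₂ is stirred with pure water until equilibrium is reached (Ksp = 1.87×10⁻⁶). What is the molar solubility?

7.76×10⁻³ M

BaF₂(s) ⇌ Ba²⁺(aq) + 2 F⁻(aq)
If s mol/L of BaF₂ dissolves, [Ba²⁺] = s and [F⁻] = 2s.
Ksp = [Ba²⁺][F⁻]^2 = s · (2s)^2 = 4s^3
4s^3 = 1.87×10⁻⁶  ⇒  s^3 = 4.68×10⁻⁷
s = 7.76×10⁻³ M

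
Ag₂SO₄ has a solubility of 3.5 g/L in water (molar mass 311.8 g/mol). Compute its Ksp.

Ksp = 5.7×10⁻⁶

s = (3.5 g L⁻¹)/(311.8 g mol⁻¹) = 1.123×10⁻² M
Ag₂SO₄(s) ⇌ 2 Ag⁺(aq) + SO₄²⁻(aq)
For each mole of Ag₂SO₄ that dissolves per liter, [Ag⁺] = 2s and [SO₄²⁻] = s; let s denote this solubility.
Ksp = [Ag⁺]^2[SO₄²⁻] = (2s)^2 · s = 4s^3
Ksp = 4 × (1.123×10⁻²)^3 = 5.7×10⁻⁶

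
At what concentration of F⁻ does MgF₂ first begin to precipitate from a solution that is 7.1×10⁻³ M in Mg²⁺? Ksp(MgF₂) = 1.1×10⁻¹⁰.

1.2×10⁻⁴ M

Each salt precipitates once Q = Ksp for that salt.
MgF₂(s) ⇌ Mg²⁺(aq) + 2 F⁻(aq)
Ksp = [Mg²⁺][F⁻]^2 = [F⁻]^2(7.1×10⁻³)
[F⁻]^2 = 1.1×10⁻¹⁰ / (7.1×10⁻³) = 1.5×10⁻⁸
[F⁻] = 1.2×10⁻⁴ M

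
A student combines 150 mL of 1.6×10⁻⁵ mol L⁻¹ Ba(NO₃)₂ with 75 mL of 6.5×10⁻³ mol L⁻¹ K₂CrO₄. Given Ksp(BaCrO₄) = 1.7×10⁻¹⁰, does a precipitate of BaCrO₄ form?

Total volume after mixing = 150 + 75 = 225 mL.
[Ba²⁺] = (1.6×10⁻⁵)(150)/225 = 1.1×10⁻⁵ mol L⁻¹
[CrO₄²⁻] = (6.5×10⁻³)(75)/225 = 2.2×10⁻³ mol L⁻¹
Q = [Ba²⁺][CrO₄²⁻] = 2.3×10⁻⁸
Since Q (2.3×10⁻⁸) exceeds Ksp (1.7×10⁻¹⁰), BaCrO₄ will precipitate.

Yes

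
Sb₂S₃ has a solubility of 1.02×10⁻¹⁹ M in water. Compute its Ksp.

Sb₂S₃(s) ⇌ 2 Sb³⁺(aq) + 3 S²⁻(aq)
With molar solubility s: [Sb³⁺] = 2s, [S²⁻] = 3s.
Ksp = [Sb³⁺]^2[S²⁻]^3 = (2s)^2 · (3s)^3 = 108s^5
Ksp = 108 × (1.02×10⁻¹⁹)^5 = 1.19×10⁻⁹³

Ksp = 1.19×10⁻⁹³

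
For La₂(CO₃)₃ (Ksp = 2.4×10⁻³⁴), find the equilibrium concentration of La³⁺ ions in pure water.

1.5×10⁻⁷ M

La₂(CO₃)₃(s) ⇌ 2 La³⁺(aq) + 3 CO₃²⁻(aq)
If s mol/L of La₂(CO₃)₃ dissolves, [La³⁺] = 2s and [CO₃²⁻] = 3s.
Ksp = [La³⁺]^2[CO₃²⁻]^3 = (2s)^2 · (3s)^3 = 108s^5 = 2.4×10⁻³⁴
s = 7.4×10⁻⁸ M
[La³⁺] = 2s = 1.5×10⁻⁷ M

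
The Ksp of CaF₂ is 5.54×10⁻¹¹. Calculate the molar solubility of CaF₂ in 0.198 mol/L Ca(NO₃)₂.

CaF₂(s) ⇌ Ca²⁺(aq) + 2 F⁻(aq)
Let s be the solubility of CaF₂ here. The common ion gives [Ca²⁺] ≈ 0.198 mol/L, and [F⁻] = 2s.
Ksp = [Ca²⁺][F⁻]^2 = (0.198)(2s)^2
(2s)^2 = 5.54×10⁻¹¹ / (0.198) = 2.80×10⁻¹⁰
s = 8.36×10⁻⁶ mol/L

8.36×10⁻⁶ M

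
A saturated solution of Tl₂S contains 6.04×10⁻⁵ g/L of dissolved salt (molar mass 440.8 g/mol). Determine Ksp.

Ksp = 1.03×10⁻²⁰

Convert to molarity: s = 6.04×10⁻⁵ / 440.8 = 1.3702×10⁻⁷ mol/L
Tl₂S(s) ⇌ 2 Tl⁺(aq) + S²⁻(aq)
Let s be the molar solubility. Then [Tl⁺] = 2s and [S²⁻] = s.
Ksp = [Tl⁺]^2[S²⁻] = (2s)^2 · s = 4s^3
Ksp = 4 × (1.3702×10⁻⁷)^3 = 1.03×10⁻²⁰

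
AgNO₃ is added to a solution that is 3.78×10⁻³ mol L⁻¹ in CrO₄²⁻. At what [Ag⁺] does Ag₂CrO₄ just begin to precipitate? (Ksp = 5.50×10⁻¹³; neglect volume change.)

1.21×10⁻⁵ M

A salt starts to precipitate once the ion product Q reaches its Ksp.
Ag₂CrO₄(s) ⇌ 2 Ag⁺(aq) + CrO₄²⁻(aq)
Ksp = [Ag⁺]^2[CrO₄²⁻] = [Ag⁺]^2(3.78×10⁻³)
[Ag⁺]^2 = 5.50×10⁻¹³ / (3.78×10⁻³) = 1.46×10⁻¹⁰
[Ag⁺] = 1.21×10⁻⁵ mol L⁻¹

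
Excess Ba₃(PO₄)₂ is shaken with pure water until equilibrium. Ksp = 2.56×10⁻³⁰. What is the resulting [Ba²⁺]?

Ba₃(PO₄)₂(s) ⇌ 3 Ba²⁺(aq) + 2 PO₄³⁻(aq)
If s mol/L of Ba₃(PO₄)₂ dissolves, [Ba²⁺] = 3s and [PO₄³⁻] = 2s.
Ksp = [Ba²⁺]^3[PO₄³⁻]^2 = (3s)^3 · (2s)^2 = 108s^5 = 2.56×10⁻³⁰
s = 4.73×10⁻⁷ mol/L
[Ba²⁺] = 3s = 1.42×10⁻⁶ mol/L

1.42×10⁻⁶ M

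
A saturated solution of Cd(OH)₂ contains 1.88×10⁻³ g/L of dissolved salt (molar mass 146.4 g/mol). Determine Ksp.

Ksp = 8.47×10⁻¹⁵

Convert to molarity: s = 1.88×10⁻³ / 146.4 = 1.2842×10⁻⁵ mol/L
Cd(OH)₂(s) ⇌ Cd²⁺(aq) + 2 OH⁻(aq)
If s mol/L of Cd(OH)₂ dissolves, [Cd²⁺] = s and [OH⁻] = 2s.
Ksp = [Cd²⁺][OH⁻]^2 = s · (2s)^2 = 4s^3
Ksp = 4 × (1.2842×10⁻⁵)^3 = 8.47×10⁻¹⁵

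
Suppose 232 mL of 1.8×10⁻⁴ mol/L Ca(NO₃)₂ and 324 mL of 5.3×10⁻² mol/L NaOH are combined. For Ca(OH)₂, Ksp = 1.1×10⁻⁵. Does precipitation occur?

No

Total volume after mixing = 232 + 324 = 556 mL.
[Ca²⁺] = (1.8×10⁻⁴)(232)/556 = 7.5×10⁻⁵ mol/L
[OH⁻] = (5.3×10⁻²)(324)/556 = 3.1×10⁻² mol/L
Q = [Ca²⁺][OH⁻]^2 = 7.2×10⁻⁸
Since Q (7.2×10⁻⁸) is less than Ksp (1.1×10⁻⁵), no Ca(OH)₂ precipitates.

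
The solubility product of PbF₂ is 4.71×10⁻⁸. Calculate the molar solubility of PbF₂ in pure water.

PbF₂(s) ⇌ Pb²⁺(aq) + 2 F⁻(aq)
Call the molar solubility s, so that [Pb²⁺] = s and [F⁻] = 2s.
Ksp = [Pb²⁺][F⁻]^2 = s · (2s)^2 = 4s^3
4s^3 = 4.71×10⁻⁸  ⇒  s^3 = 1.18×10⁻⁸
Taking the 3rd root, s = 2.28×10⁻³ M.

2.28×10⁻³ M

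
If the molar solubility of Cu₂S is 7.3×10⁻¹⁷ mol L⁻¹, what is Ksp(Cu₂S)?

Ksp = 1.6×10⁻⁴⁸

Cu₂S(s) ⇌ 2 Cu⁺(aq) + S²⁻(aq)
If s mol/L of Cu₂S dissolves, [Cu⁺] = 2s and [S²⁻] = s.
Ksp = [Cu⁺]^2[S²⁻] = (2s)^2 · s = 4s^3
Ksp = 4 × (7.3×10⁻¹⁷)^3 = 1.6×10⁻⁴⁸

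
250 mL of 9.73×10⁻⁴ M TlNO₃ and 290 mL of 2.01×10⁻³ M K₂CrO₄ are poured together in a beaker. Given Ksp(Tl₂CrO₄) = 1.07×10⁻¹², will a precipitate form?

Yes

After mixing, V = 250 mL + 290 mL = 540 mL.
[Tl⁺] = (9.73×10⁻⁴)(250)/540 = 4.50×10⁻⁴ M
[CrO₄²⁻] = (2.01×10⁻³)(290)/540 = 1.08×10⁻³ M
Q = [Tl⁺]^2[CrO₄²⁻] = 2.19×10⁻¹⁰
Because Q > Ksp (2.19×10⁻¹⁰ vs 1.07×10⁻¹²), a precipitate of Tl₂CrO₄ forms.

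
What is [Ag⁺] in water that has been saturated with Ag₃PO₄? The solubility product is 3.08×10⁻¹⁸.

5.51×10⁻⁵ M

Ag₃PO₄(s) ⇌ 3 Ag⁺(aq) + PO₄³⁻(aq)
Let s be the molar solubility. Then [Ag⁺] = 3s and [PO₄³⁻] = s.
Ksp = [Ag⁺]^3[PO₄³⁻] = (3s)^3 · s = 27s^4 = 3.08×10⁻¹⁸
s = 1.84×10⁻⁵ mol L⁻¹
[Ag⁺] = 3s = 5.51×10⁻⁵ mol L⁻¹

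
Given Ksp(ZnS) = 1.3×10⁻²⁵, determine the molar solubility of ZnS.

3.6×10⁻¹³ M

ZnS(s) ⇌ Zn²⁺(aq) + S²⁻(aq)
Call the molar solubility s, so that [Zn²⁺] = s and [S²⁻] = s.
Ksp = [Zn²⁺][S²⁻] = s · s = s^2
s^2 = 1.3×10⁻²⁵
Taking the 2nd root, s = 3.6×10⁻¹³ M.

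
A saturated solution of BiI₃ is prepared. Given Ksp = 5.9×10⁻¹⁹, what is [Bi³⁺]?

1.2×10⁻⁵ M

BiI₃(s) ⇌ Bi³⁺(aq) + 3 I⁻(aq)
If s mol/L of BiI₃ dissolves, [Bi³⁺] = s and [I⁻] = 3s.
Ksp = [Bi³⁺][I⁻]^3 = s · (3s)^3 = 27s^4 = 5.9×10⁻¹⁹
s = 1.2×10⁻⁵ M
[Bi³⁺] = s = 1.2×10⁻⁵ M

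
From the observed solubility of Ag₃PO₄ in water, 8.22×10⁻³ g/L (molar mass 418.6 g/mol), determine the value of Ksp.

Convert to molarity: s = 8.22×10⁻³ / 418.6 = 1.9637×10⁻⁵ mol/L
Ag₃PO₄(s) ⇌ 3 Ag⁺(aq) + PO₄³⁻(aq)
Let s be the molar solubility. Then [Ag⁺] = 3s and [PO₄³⁻] = s.
Ksp = [Ag⁺]^3[PO₄³⁻] = (3s)^3 · s = 27s^4
Ksp = 27 × (1.9637×10⁻⁵)^4 = 4.01×10⁻¹⁸

Ksp = 4.01×10⁻¹⁸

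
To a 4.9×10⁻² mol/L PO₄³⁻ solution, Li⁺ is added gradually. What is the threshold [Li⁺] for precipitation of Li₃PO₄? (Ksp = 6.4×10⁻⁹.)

Each salt precipitates once Q = Ksp for that salt.
Li₃PO₄(s) ⇌ 3 Li⁺(aq) + PO₄³⁻(aq)
Ksp = [Li⁺]^3[PO₄³⁻] = [Li⁺]^3(4.9×10⁻²)
[Li⁺]^3 = 6.4×10⁻⁹ / (4.9×10⁻²) = 1.3×10⁻⁷
[Li⁺] = 5.1×10⁻³ mol/L

5.1×10⁻³ M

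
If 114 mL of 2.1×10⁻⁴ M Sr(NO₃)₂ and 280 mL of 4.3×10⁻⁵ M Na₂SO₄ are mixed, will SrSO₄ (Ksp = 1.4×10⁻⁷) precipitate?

After mixing, V = 114 mL + 280 mL = 394 mL.
[Sr²⁺] = (2.1×10⁻⁴)(114)/394 = 6.1×10⁻⁵ M
[SO₄²⁻] = (4.3×10⁻⁵)(280)/394 = 3.1×10⁻⁵ M
Q = [Sr²⁺][SO₄²⁻] = 1.9×10⁻⁹
Q = 1.9×10⁻⁹ < Ksp = 1.4×10⁻⁷, so the solution is unsaturated and no precipitate forms.

No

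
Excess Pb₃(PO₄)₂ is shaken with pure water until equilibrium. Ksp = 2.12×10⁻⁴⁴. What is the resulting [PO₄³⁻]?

1.44×10⁻⁹ M

Pb₃(PO₄)₂(s) ⇌ 3 Pb²⁺(aq) + 2 PO₄³⁻(aq)
Call the molar solubility s, so that [Pb²⁺] = 3s and [PO₄³⁻] = 2s.
Ksp = [Pb²⁺]^3[PO₄³⁻]^2 = (3s)^3 · (2s)^2 = 108s^5 = 2.12×10⁻⁴⁴
s = 7.22×10⁻¹⁰ mol/L
[PO₄³⁻] = 2s = 1.44×10⁻⁹ mol/L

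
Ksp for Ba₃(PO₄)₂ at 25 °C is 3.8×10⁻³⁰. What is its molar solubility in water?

Ba₃(PO₄)₂(s) ⇌ 3 Ba²⁺(aq) + 2 PO₄³⁻(aq)
With molar solubility s: [Ba²⁺] = 3s, [PO₄³⁻] = 2s.
Ksp = [Ba²⁺]^3[PO₄³⁻]^2 = (3s)^3 · (2s)^2 = 108s^5
108s^5 = 3.8×10⁻³⁰  ⇒  s^5 = 3.5×10⁻³²
Taking the 5th root, s = 5.1×10⁻⁷ mol L⁻¹.

5.1×10⁻⁷ M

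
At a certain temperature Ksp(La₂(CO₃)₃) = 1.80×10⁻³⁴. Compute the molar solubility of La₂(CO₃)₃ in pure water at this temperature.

La₂(CO₃)₃(s) ⇌ 2 La³⁺(aq) + 3 CO₃²⁻(aq)
With molar solubility s: [La³⁺] = 2s, [CO₃²⁻] = 3s.
Ksp = [La³⁺]^2[CO₃²⁻]^3 = (2s)^2 · (3s)^3 = 108s^5
108s^5 = 1.80×10⁻³⁴  ⇒  s^5 = 1.67×10⁻³⁶
Taking the 5th root, s = 6.99×10⁻⁸ mol L⁻¹.

6.99×10⁻⁸ M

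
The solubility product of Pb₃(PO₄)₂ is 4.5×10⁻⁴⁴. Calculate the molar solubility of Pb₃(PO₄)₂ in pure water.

8.4×10⁻¹⁰ M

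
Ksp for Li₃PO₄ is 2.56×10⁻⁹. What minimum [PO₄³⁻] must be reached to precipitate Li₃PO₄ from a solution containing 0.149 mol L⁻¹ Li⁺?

7.74×10⁻⁷ M

Precipitation begins when Q = Ksp.
Li₃PO₄(s) ⇌ 3 Li⁺(aq) + PO₄³⁻(aq)
Ksp = [Li⁺]^3[PO₄³⁻] = [PO₄³⁻](0.149)^3
[PO₄³⁻] = 2.56×10⁻⁹ / (0.149)^3 = 7.74×10⁻⁷
[PO₄³⁻] = 7.74×10⁻⁷ mol L⁻¹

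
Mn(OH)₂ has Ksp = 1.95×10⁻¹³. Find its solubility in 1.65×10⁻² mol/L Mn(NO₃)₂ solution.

1.72×10⁻⁶ M

Mn(OH)₂(s) ⇌ Mn²⁺(aq) + 2 OH⁻(aq)
Mn²⁺ is already present at 1.65×10⁻² mol/L. If s mol/L of Mn(OH)₂ dissolves, [OH⁻] = 2s while [Mn²⁺] ≈ 1.65×10⁻² mol/L.
Ksp = [Mn²⁺][OH⁻]^2 = (1.65×10⁻²)(2s)^2
(2s)^2 = 1.95×10⁻¹³ / (1.65×10⁻²) = 1.18×10⁻¹¹
s = 1.72×10⁻⁶ mol/L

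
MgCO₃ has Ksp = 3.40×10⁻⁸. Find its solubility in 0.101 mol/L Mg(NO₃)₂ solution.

3.37×10⁻⁷ M

MgCO₃(s) ⇌ Mg²⁺(aq) + CO₃²⁻(aq)
Mg²⁺ is already present at 0.101 mol/L. If s mol/L of MgCO₃ dissolves, [CO₃²⁻] = s while [Mg²⁺] ≈ 0.101 mol/L.
Ksp = [Mg²⁺][CO₃²⁻] = (0.101)s
s = 3.40×10⁻⁸ / (0.101) = 3.37×10⁻⁷
s = 3.37×10⁻⁷ mol/L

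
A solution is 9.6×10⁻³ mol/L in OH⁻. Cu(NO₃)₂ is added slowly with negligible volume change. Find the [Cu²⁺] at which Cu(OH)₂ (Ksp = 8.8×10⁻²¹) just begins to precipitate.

Each salt precipitates once Q = Ksp for that salt.
Cu(OH)₂(s) ⇌ Cu²⁺(aq) + 2 OH⁻(aq)
Ksp = [Cu²⁺][OH⁻]^2 = [Cu²⁺](9.6×10⁻³)^2
[Cu²⁺] = 8.8×10⁻²¹ / (9.6×10⁻³)^2 = 9.5×10⁻¹⁷
[Cu²⁺] = 9.5×10⁻¹⁷ mol/L

9.5×10⁻¹⁷ M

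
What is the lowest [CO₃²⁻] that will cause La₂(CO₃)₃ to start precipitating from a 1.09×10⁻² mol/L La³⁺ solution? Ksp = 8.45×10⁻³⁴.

1.92×10⁻¹⁰ M

Precipitation begins when Q = Ksp.
La₂(CO₃)₃(s) ⇌ 2 La³⁺(aq) + 3 CO₃²⁻(aq)
Ksp = [La³⁺]^2[CO₃²⁻]^3 = [CO₃²⁻]^3(1.09×10⁻²)^2
[CO₃²⁻]^3 = 8.45×10⁻³⁴ / (1.09×10⁻²)^2 = 7.11×10⁻³⁰
[CO₃²⁻] = 1.92×10⁻¹⁰ mol/L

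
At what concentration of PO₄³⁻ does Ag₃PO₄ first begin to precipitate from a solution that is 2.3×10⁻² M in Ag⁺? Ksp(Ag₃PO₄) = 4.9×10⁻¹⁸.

A salt starts to precipitate once the ion product Q reaches its Ksp.
Ag₃PO₄(s) ⇌ 3 Ag⁺(aq) + PO₄³⁻(aq)
Ksp = [Ag⁺]^3[PO₄³⁻] = [PO₄³⁻](2.3×10⁻²)^3
[PO₄³⁻] = 4.9×10⁻¹⁸ / (2.3×10⁻²)^3 = 4.0×10⁻¹³
[PO₄³⁻] = 4.0×10⁻¹³ M

4.0×10⁻¹³ M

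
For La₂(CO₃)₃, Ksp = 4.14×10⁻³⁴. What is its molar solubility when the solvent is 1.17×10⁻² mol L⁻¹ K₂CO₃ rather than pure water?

La₂(CO₃)₃(s) ⇌ 2 La³⁺(aq) + 3 CO₃²⁻(aq)
CO₃²⁻ is already present at 1.17×10⁻² mol L⁻¹. If s mol/L of La₂(CO₃)₃ dissolves, [La³⁺] = 2s while [CO₃²⁻] ≈ 1.17×10⁻² mol L⁻¹.
Ksp = [La³⁺]^2[CO₃²⁻]^3 = (2s)^2(1.17×10⁻²)^3
(2s)^2 = 4.14×10⁻³⁴ / (1.17×10⁻²)^3 = 2.58×10⁻²⁸
s = 8.04×10⁻¹⁵ mol L⁻¹

8.04×10⁻¹⁵ M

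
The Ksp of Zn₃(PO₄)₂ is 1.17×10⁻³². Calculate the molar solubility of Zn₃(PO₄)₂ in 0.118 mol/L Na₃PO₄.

Zn₃(PO₄)₂(s) ⇌ 3 Zn²⁺(aq) + 2 PO₄³⁻(aq)
Let s be the solubility of Zn₃(PO₄)₂ here. The common ion gives [PO₄³⁻] ≈ 0.118 mol/L, and [Zn²⁺] = 3s.
Ksp = [Zn²⁺]^3[PO₄³⁻]^2 = (3s)^3(0.118)^2
(3s)^3 = 1.17×10⁻³² / (0.118)^2 = 8.40×10⁻³¹
s = 3.15×10⁻¹¹ mol/L

3.15×10⁻¹¹ M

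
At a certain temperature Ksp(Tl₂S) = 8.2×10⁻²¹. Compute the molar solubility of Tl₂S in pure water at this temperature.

1.3×10⁻⁷ M

Tl₂S(s) ⇌ 2 Tl⁺(aq) + S²⁻(aq)
For each mole of Tl₂S that dissolves per liter, [Tl⁺] = 2s and [S²⁻] = s; let s denote this solubility.
Ksp = [Tl⁺]^2[S²⁻] = (2s)^2 · s = 4s^3
4s^3 = 8.2×10⁻²¹  ⇒  s^3 = 2.1×10⁻²¹
s = (2.1×10⁻²¹)^(1/3) = 1.3×10⁻⁷ mol L⁻¹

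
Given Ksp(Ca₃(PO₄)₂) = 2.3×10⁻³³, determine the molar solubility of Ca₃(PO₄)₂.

Ca₃(PO₄)₂(s) ⇌ 3 Ca²⁺(aq) + 2 PO₄³⁻(aq)
With molar solubility s: [Ca²⁺] = 3s, [PO₄³⁻] = 2s.
Ksp = [Ca²⁺]^3[PO₄³⁻]^2 = (3s)^3 · (2s)^2 = 108s^5
108s^5 = 2.3×10⁻³³  ⇒  s^5 = 2.1×10⁻³⁵
s = (2.1×10⁻³⁵)^(1/5) = 1.2×10⁻⁷ M

1.2×10⁻⁷ M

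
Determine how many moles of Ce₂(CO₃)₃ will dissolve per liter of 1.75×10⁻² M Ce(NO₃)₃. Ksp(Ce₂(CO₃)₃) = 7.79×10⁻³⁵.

2.11×10⁻¹¹ M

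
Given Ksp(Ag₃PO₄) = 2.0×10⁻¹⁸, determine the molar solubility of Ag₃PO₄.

1.6×10⁻⁵ M

Ag₃PO₄(s) ⇌ 3 Ag⁺(aq) + PO₄³⁻(aq)
For each mole of Ag₃PO₄ that dissolves per liter, [Ag⁺] = 3s and [PO₄³⁻] = s; let s denote this solubility.
Ksp = [Ag⁺]^3[PO₄³⁻] = (3s)^3 · s = 27s^4
27s^4 = 2.0×10⁻¹⁸  ⇒  s^4 = 7.4×10⁻²⁰
s = 1.6×10⁻⁵ mol/L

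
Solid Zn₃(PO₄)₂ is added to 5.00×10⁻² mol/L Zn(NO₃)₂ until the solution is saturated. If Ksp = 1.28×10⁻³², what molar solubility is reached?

5.06×10⁻¹⁵ M

Zn₃(PO₄)₂(s) ⇌ 3 Zn²⁺(aq) + 2 PO₄³⁻(aq)
With Zn²⁺ already at 5.00×10⁻² mol/L and s small, take [Zn²⁺] ≈ 5.00×10⁻² mol/L and [PO₄³⁻] = 2s.
Ksp = [Zn²⁺]^3[PO₄³⁻]^2 = (5.00×10⁻²)^3(2s)^2
(2s)^2 = 1.28×10⁻³² / (5.00×10⁻²)^3 = 1.02×10⁻²⁸
s = 5.06×10⁻¹⁵ mol/L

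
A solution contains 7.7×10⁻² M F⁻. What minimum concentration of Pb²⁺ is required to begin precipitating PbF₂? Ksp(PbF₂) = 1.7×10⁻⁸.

Precipitation begins when Q = Ksp.
PbF₂(s) ⇌ Pb²⁺(aq) + 2 F⁻(aq)
Ksp = [Pb²⁺][F⁻]^2 = [Pb²⁺](7.7×10⁻²)^2
[Pb²⁺] = 1.7×10⁻⁸ / (7.7×10⁻²)^2 = 2.9×10⁻⁶
[Pb²⁺] = 2.9×10⁻⁶ M

2.9×10⁻⁶ M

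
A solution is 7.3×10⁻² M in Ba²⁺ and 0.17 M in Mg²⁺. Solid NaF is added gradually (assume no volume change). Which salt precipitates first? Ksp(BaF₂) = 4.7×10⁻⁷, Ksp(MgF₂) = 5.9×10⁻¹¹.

Precipitation begins when Q = Ksp.
For BaF₂: [F⁻] = (Ksp/[Ba²⁺])^(1/2) = 2.5×10⁻³ M
For MgF₂: [F⁻] = (Ksp/[Mg²⁺])^(1/2) = 1.9×10⁻⁵ M
MgF₂ requires the lower [F⁻], so it precipitates first.

MgF₂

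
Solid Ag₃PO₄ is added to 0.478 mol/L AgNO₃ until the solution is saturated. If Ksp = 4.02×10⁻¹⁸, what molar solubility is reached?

Ag₃PO₄(s) ⇌ 3 Ag⁺(aq) + PO₄³⁻(aq)
With Ag⁺ already at 0.478 mol/L and s small, take [Ag⁺] ≈ 0.478 mol/L and [PO₄³⁻] = s.
Ksp = [Ag⁺]^3[PO₄³⁻] = (0.478)^3s
s = 4.02×10⁻¹⁸ / (0.478)^3 = 3.68×10⁻¹⁷
s = 3.68×10⁻¹⁷ mol/L

3.68×10⁻¹⁷ M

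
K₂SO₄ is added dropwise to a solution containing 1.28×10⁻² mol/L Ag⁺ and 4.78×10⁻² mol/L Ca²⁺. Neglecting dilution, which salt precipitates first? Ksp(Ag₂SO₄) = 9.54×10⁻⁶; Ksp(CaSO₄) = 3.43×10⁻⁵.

CaSO₄

Precipitation of each salt begins when its ion product equals Ksp.
For Ag₂SO₄: [SO₄²⁻] = (Ksp/[Ag⁺]^2) = 5.82×10⁻² mol/L
For CaSO₄: [SO₄²⁻] = (Ksp/[Ca²⁺]) = 7.18×10⁻⁴ mol/L
The smaller threshold [SO₄²⁻] is reached first, so CaSO₄ precipitates first.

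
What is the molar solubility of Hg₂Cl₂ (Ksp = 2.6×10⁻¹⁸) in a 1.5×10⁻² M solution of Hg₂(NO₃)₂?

6.6×10⁻⁹ M

Hg₂Cl₂(s) ⇌ Hg₂²⁺(aq) + 2 Cl⁻(aq)
The solution already contains Hg₂²⁺ at 1.5×10⁻² M. Let s be the molar solubility of Hg₂Cl₂.
[Hg₂²⁺] ≈ 1.5×10⁻² M (common ion dominates); [Cl⁻] = 2s.
Ksp = [Hg₂²⁺][Cl⁻]^2 = (1.5×10⁻²)(2s)^2
(2s)^2 = 2.6×10⁻¹⁸ / (1.5×10⁻²) = 1.7×10⁻¹⁶
s = 6.6×10⁻⁹ M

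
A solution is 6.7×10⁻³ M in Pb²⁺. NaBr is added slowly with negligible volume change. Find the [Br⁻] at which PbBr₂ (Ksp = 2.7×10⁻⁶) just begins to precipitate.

2.0×10⁻² M

The threshold for precipitation is Q = Ksp.
PbBr₂(s) ⇌ Pb²⁺(aq) + 2 Br⁻(aq)
Ksp = [Pb²⁺][Br⁻]^2 = [Br⁻]^2(6.7×10⁻³)
[Br⁻]^2 = 2.7×10⁻⁶ / (6.7×10⁻³) = 4.0×10⁻⁴
[Br⁻] = 2.0×10⁻² M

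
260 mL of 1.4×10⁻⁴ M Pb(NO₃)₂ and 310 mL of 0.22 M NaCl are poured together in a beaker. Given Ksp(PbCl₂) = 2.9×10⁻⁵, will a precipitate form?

The combined volume is 570 mL.
[Pb²⁺] = (1.4×10⁻⁴)(260)/570 = 6.4×10⁻⁵ M
[Cl⁻] = (0.22)(310)/570 = 0.12 M
Q = [Pb²⁺][Cl⁻]^2 = 9.1×10⁻⁷
Q = 9.1×10⁻⁷ < Ksp = 2.9×10⁻⁵, so the solution is unsaturated and no precipitate forms.

No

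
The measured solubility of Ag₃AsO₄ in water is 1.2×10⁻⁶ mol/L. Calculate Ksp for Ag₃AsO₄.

Ksp = 5.6×10⁻²³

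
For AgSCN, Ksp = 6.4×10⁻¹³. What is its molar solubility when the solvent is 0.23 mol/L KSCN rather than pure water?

2.8×10⁻¹² M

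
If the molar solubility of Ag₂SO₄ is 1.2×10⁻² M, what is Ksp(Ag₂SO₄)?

Ag₂SO₄(s) ⇌ 2 Ag⁺(aq) + SO₄²⁻(aq)
For each mole of Ag₂SO₄ that dissolves per liter, [Ag⁺] = 2s and [SO₄²⁻] = s; let s denote this solubility.
Ksp = [Ag⁺]^2[SO₄²⁻] = (2s)^2 · s = 4s^3
Ksp = 4 × (1.2×10⁻²)^3 = 6.9×10⁻⁶

Ksp = 6.9×10⁻⁶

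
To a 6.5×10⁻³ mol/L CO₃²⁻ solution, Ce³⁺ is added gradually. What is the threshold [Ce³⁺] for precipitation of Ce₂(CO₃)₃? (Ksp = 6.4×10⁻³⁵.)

1.5×10⁻¹⁴ M

Each salt precipitates once Q = Ksp for that salt.
Ce₂(CO₃)₃(s) ⇌ 2 Ce³⁺(aq) + 3 CO₃²⁻(aq)
Ksp = [Ce³⁺]^2[CO₃²⁻]^3 = [Ce³⁺]^2(6.5×10⁻³)^3
[Ce³⁺]^2 = 6.4×10⁻³⁵ / (6.5×10⁻³)^3 = 2.3×10⁻²⁸
[Ce³⁺] = 1.5×10⁻¹⁴ mol/L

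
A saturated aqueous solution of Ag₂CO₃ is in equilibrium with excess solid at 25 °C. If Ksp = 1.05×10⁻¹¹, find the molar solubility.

Ag₂CO₃(s) ⇌ 2 Ag⁺(aq) + CO₃²⁻(aq)
With molar solubility s: [Ag⁺] = 2s, [CO₃²⁻] = s.
Ksp = [Ag⁺]^2[CO₃²⁻] = (2s)^2 · s = 4s^3
4s^3 = 1.05×10⁻¹¹  ⇒  s^3 = 2.63×10⁻¹²
s = 1.38×10⁻⁴ mol/L

1.38×10⁻⁴ M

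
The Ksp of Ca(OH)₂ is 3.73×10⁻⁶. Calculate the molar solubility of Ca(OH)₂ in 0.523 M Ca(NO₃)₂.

1.34×10⁻³ M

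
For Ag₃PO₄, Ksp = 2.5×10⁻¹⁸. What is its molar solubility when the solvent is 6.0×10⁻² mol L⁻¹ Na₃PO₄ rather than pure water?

1.2×10⁻⁶ M

Ag₃PO₄(s) ⇌ 3 Ag⁺(aq) + PO₄³⁻(aq)
With PO₄³⁻ already at 6.0×10⁻² mol L⁻¹ and s small, take [PO₄³⁻] ≈ 6.0×10⁻² mol L⁻¹ and [Ag⁺] = 3s.
Ksp = [Ag⁺]^3[PO₄³⁻] = (3s)^3(6.0×10⁻²)
(3s)^3 = 2.5×10⁻¹⁸ / (6.0×10⁻²) = 4.2×10⁻¹⁷
s = 1.2×10⁻⁶ mol L⁻¹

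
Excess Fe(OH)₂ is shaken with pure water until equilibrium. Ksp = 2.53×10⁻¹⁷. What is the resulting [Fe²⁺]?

Fe(OH)₂(s) ⇌ Fe²⁺(aq) + 2 OH⁻(aq)
Let s be the molar solubility. Then [Fe²⁺] = s and [OH⁻] = 2s.
Ksp = [Fe²⁺][OH⁻]^2 = s · (2s)^2 = 4s^3 = 2.53×10⁻¹⁷
s = 1.85×10⁻⁶ M
[Fe²⁺] = s = 1.85×10⁻⁶ M

1.85×10⁻⁶ M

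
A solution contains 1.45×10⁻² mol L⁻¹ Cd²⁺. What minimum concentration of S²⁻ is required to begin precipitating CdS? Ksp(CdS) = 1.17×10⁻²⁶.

The threshold for precipitation is Q = Ksp.
CdS(s) ⇌ Cd²⁺(aq) + S²⁻(aq)
Ksp = [Cd²⁺][S²⁻] = [S²⁻](1.45×10⁻²)
[S²⁻] = 1.17×10⁻²⁶ / (1.45×10⁻²) = 8.07×10⁻²⁵
[S²⁻] = 8.07×10⁻²⁵ mol L⁻¹

8.07×10⁻²⁵ M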